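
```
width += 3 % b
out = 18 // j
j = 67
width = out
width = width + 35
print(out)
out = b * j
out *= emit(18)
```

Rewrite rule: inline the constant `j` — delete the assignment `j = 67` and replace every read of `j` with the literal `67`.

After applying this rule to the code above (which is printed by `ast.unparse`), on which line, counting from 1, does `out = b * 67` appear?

6

Transformed code:
width += 3 % b
out = 18 // 67
width = out
width = width + 35
print(out)
out = b * 67
out *= emit(18)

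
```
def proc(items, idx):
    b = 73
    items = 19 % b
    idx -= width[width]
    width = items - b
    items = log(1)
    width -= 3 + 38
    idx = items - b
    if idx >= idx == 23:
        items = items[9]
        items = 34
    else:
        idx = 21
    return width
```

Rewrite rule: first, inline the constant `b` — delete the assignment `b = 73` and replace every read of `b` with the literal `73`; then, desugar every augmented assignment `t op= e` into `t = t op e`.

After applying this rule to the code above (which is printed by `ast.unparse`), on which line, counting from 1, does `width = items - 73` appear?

Transformed code:
def proc(items, idx):
    items = 19 % 73
    idx = idx - width[width]
    width = items - 73
    items = log(1)
    width = width - (3 + 38)
    idx = items - 73
    if idx >= idx == 23:
        items = items[9]
        items = 34
    else:
        idx = 21
    return width

4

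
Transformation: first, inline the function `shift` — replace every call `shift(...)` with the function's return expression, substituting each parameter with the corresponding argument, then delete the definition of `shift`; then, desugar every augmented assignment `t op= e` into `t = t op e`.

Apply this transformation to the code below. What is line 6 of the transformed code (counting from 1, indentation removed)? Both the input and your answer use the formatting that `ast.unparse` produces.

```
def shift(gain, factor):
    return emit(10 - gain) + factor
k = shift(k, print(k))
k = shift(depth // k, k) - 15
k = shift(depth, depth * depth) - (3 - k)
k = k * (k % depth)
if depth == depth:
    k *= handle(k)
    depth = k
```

k = k * handle(k)

Transformed code:
k = emit(10 - k) + print(k)
k = emit(10 - depth // k) + k - 15
k = emit(10 - depth) + depth * depth - (3 - k)
k = k * (k % depth)
if depth == depth:
    k = k * handle(k)
    depth = k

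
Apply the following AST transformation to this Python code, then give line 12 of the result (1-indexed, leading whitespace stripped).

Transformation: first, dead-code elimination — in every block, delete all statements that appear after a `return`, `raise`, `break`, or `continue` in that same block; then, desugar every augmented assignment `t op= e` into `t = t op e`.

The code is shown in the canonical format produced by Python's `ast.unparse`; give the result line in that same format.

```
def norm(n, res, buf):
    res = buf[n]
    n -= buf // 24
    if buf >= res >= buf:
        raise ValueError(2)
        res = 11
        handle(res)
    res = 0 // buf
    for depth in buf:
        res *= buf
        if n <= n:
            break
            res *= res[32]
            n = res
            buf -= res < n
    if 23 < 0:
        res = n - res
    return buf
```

res = n - res

Transformed code:
def norm(n, res, buf):
    res = buf[n]
    n = n - buf // 24
    if buf >= res >= buf:
        raise ValueError(2)
    res = 0 // buf
    for depth in buf:
        res = res * buf
        if n <= n:
            break
    if 23 < 0:
        res = n - res
    return buf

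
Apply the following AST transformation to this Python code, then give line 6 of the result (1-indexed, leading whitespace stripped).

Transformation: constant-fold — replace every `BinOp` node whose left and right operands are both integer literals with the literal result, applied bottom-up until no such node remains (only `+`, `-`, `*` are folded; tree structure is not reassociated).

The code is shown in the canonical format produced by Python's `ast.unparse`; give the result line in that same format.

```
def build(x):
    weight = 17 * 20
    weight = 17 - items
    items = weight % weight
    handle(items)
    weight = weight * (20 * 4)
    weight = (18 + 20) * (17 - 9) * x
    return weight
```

weight = weight * 80

Transformed code:
def build(x):
    weight = 340
    weight = 17 - items
    items = weight % weight
    handle(items)
    weight = weight * 80
    weight = 304 * x
    return weight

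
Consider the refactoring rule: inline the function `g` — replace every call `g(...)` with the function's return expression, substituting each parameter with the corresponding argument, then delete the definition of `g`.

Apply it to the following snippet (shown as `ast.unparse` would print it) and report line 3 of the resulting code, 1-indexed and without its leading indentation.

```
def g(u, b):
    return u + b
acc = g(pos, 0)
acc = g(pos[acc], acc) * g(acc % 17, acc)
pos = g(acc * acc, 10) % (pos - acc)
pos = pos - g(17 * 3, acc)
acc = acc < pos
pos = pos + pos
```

Transformed code:
acc = pos + 0
acc = (pos[acc] + acc) * (acc % 17 + acc)
pos = (acc * acc + 10) % (pos - acc)
pos = pos - (17 * 3 + acc)
acc = acc < pos
pos = pos + pos

pos = (acc * acc + 10) % (pos - acc)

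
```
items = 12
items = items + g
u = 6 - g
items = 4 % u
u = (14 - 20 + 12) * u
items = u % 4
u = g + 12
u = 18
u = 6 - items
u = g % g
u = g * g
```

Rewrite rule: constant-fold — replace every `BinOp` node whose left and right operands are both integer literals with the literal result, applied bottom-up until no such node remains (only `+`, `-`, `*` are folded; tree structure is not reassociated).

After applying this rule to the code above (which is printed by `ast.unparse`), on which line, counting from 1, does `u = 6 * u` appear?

5

Transformed code:
items = 12
items = items + g
u = 6 - g
items = 4 % u
u = 6 * u
items = u % 4
u = g + 12
u = 18
u = 6 - items
u = g % g
u = g * g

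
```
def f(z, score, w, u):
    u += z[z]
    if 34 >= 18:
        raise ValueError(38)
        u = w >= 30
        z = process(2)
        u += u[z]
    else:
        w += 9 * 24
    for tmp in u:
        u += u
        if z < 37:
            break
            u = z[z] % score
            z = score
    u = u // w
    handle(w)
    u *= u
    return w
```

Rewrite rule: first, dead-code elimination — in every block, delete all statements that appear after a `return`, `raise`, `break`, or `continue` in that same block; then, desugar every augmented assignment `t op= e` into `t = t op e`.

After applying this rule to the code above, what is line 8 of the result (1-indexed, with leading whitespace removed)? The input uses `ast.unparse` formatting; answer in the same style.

Transformed code:
def f(z, score, w, u):
    u = u + z[z]
    if 34 >= 18:
        raise ValueError(38)
    else:
        w = w + 9 * 24
    for tmp in u:
        u = u + u
        if z < 37:
            break
    u = u // w
    handle(w)
    u = u * u
    return w

u = u + u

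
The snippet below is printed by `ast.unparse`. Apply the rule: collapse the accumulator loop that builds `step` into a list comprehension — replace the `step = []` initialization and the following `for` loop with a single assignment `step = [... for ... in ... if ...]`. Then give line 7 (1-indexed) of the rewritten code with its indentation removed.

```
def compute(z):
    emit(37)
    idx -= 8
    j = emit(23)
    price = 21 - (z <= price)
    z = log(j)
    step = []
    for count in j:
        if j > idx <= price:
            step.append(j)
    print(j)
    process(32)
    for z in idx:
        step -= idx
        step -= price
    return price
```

step = [j for count in j if j > idx <= price]

Transformed code:
def compute(z):
    emit(37)
    idx -= 8
    j = emit(23)
    price = 21 - (z <= price)
    z = log(j)
    step = [j for count in j if j > idx <= price]
    print(j)
    process(32)
    for z in idx:
        step -= idx
        step -= price
    return price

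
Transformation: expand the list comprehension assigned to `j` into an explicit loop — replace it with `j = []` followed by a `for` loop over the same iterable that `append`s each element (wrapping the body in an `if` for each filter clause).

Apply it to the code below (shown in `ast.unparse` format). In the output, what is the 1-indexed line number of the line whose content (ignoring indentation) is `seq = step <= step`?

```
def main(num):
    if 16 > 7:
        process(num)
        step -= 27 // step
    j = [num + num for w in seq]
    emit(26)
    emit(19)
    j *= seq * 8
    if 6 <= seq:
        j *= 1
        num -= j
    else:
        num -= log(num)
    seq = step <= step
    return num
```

16

Transformed code:
def main(num):
    if 16 > 7:
        process(num)
        step -= 27 // step
    j = []
    for w in seq:
        j.append(num + num)
    emit(26)
    emit(19)
    j *= seq * 8
    if 6 <= seq:
        j *= 1
        num -= j
    else:
        num -= log(num)
    seq = step <= step
    return num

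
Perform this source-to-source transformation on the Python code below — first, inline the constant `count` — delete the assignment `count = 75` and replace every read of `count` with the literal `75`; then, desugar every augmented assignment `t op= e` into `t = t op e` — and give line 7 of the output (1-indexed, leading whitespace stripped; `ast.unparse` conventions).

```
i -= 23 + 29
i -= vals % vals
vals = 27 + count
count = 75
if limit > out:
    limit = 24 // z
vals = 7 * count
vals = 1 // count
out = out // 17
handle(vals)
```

Transformed code:
i = i - (23 + 29)
i = i - vals % vals
vals = 27 + 75
if limit > out:
    limit = 24 // z
vals = 7 * 75
vals = 1 // 75
out = out // 17
handle(vals)

vals = 1 // 75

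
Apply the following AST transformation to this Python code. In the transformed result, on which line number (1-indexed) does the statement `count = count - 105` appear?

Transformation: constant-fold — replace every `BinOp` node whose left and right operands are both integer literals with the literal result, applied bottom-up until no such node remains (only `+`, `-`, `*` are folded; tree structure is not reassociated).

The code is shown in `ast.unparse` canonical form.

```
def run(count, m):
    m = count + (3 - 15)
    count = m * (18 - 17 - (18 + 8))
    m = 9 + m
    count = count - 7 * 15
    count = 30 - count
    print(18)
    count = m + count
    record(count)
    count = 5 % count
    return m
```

5

Transformed code:
def run(count, m):
    m = count + -12
    count = m * -25
    m = 9 + m
    count = count - 105
    count = 30 - count
    print(18)
    count = m + count
    record(count)
    count = 5 % count
    return m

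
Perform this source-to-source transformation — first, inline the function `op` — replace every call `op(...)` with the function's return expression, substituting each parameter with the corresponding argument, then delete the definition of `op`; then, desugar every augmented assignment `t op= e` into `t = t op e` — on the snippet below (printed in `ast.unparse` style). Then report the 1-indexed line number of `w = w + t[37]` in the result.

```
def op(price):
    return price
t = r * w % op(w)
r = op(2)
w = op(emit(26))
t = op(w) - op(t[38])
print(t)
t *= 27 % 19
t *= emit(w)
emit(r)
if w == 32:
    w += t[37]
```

Transformed code:
t = r * w % w
r = 2
w = emit(26)
t = w - t[38]
print(t)
t = t * (27 % 19)
t = t * emit(w)
emit(r)
if w == 32:
    w = w + t[37]

10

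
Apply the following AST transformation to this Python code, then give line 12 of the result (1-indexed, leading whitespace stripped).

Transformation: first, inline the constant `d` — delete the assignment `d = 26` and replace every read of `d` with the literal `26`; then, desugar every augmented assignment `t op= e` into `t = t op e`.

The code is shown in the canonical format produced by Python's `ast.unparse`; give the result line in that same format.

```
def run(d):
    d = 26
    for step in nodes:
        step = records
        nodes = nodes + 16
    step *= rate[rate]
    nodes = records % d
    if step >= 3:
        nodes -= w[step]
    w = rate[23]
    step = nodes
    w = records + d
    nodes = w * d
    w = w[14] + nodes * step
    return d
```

Transformed code:
def run(d):
    for step in nodes:
        step = records
        nodes = nodes + 16
    step = step * rate[rate]
    nodes = records % 26
    if step >= 3:
        nodes = nodes - w[step]
    w = rate[23]
    step = nodes
    w = records + 26
    nodes = w * 26
    w = w[14] + nodes * step
    return 26

nodes = w * 26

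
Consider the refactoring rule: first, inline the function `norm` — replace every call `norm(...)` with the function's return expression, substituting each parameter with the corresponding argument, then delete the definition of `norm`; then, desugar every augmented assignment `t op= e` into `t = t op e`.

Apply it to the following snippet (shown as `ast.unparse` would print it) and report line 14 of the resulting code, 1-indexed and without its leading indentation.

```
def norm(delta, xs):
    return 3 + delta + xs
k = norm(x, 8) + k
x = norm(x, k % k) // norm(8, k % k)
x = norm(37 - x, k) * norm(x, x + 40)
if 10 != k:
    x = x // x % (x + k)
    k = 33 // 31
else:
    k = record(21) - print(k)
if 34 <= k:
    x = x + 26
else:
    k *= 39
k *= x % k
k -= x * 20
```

k = k - x * 20

Transformed code:
k = 3 + x + 8 + k
x = (3 + x + k % k) // (3 + 8 + k % k)
x = (3 + (37 - x) + k) * (3 + x + (x + 40))
if 10 != k:
    x = x // x % (x + k)
    k = 33 // 31
else:
    k = record(21) - print(k)
if 34 <= k:
    x = x + 26
else:
    k = k * 39
k = k * (x % k)
k = k - x * 20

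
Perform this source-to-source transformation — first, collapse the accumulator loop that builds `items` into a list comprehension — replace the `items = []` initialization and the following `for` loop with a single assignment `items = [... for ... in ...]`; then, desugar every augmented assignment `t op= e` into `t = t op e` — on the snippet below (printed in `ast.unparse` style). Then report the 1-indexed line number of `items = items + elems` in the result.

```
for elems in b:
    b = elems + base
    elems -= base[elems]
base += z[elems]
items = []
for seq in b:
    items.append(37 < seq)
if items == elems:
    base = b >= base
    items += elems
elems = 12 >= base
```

Transformed code:
for elems in b:
    b = elems + base
    elems = elems - base[elems]
base = base + z[elems]
items = [37 < seq for seq in b]
if items == elems:
    base = b >= base
    items = items + elems
elems = 12 >= base

8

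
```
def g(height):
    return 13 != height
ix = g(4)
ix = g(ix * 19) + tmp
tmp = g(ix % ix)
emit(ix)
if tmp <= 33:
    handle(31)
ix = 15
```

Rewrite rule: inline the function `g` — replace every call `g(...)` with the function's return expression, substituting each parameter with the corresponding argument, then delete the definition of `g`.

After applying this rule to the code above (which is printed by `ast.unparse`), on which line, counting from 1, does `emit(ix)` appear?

4

Transformed code:
ix = 13 != 4
ix = (13 != ix * 19) + tmp
tmp = 13 != ix % ix
emit(ix)
if tmp <= 33:
    handle(31)
ix = 15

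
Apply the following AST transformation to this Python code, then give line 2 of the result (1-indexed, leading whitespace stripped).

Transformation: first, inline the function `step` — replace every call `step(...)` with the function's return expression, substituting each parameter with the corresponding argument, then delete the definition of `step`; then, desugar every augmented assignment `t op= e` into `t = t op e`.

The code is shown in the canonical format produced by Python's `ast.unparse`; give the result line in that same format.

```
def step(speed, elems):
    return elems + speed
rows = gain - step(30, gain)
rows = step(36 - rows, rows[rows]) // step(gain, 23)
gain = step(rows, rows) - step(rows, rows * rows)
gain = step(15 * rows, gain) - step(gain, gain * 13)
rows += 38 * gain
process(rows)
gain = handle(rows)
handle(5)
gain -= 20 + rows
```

Transformed code:
rows = gain - (gain + 30)
rows = (rows[rows] + (36 - rows)) // (23 + gain)
gain = rows + rows - (rows * rows + rows)
gain = gain + 15 * rows - (gain * 13 + gain)
rows = rows + 38 * gain
process(rows)
gain = handle(rows)
handle(5)
gain = gain - (20 + rows)

rows = (rows[rows] + (36 - rows)) // (23 + gain)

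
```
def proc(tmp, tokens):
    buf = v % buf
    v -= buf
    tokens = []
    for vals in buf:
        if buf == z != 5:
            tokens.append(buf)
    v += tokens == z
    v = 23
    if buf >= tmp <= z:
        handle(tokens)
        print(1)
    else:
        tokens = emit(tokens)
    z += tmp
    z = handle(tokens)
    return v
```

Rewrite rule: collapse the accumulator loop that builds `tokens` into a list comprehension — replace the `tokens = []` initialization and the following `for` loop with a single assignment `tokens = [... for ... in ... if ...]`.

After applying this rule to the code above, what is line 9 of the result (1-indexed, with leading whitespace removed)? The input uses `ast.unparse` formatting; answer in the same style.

print(1)

Transformed code:
def proc(tmp, tokens):
    buf = v % buf
    v -= buf
    tokens = [buf for vals in buf if buf == z != 5]
    v += tokens == z
    v = 23
    if buf >= tmp <= z:
        handle(tokens)
        print(1)
    else:
        tokens = emit(tokens)
    z += tmp
    z = handle(tokens)
    return v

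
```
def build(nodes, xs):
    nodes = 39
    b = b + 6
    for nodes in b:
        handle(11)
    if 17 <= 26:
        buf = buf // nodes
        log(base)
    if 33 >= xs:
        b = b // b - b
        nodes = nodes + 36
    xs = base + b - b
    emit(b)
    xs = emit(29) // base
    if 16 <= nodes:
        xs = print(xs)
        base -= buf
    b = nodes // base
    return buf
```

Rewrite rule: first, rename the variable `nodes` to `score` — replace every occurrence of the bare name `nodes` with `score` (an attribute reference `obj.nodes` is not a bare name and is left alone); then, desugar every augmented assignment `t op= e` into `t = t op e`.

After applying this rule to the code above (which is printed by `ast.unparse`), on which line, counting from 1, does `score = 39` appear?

2

Transformed code:
def build(score, xs):
    score = 39
    b = b + 6
    for score in b:
        handle(11)
    if 17 <= 26:
        buf = buf // score
        log(base)
    if 33 >= xs:
        b = b // b - b
        score = score + 36
    xs = base + b - b
    emit(b)
    xs = emit(29) // base
    if 16 <= score:
        xs = print(xs)
        base = base - buf
    b = score // base
    return buf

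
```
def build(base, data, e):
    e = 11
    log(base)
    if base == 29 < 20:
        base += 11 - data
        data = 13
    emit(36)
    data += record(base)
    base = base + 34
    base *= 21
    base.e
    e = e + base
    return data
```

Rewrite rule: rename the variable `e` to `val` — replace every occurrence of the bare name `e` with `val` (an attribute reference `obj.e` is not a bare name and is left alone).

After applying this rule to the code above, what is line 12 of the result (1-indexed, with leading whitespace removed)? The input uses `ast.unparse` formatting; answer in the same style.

Transformed code:
def build(base, data, val):
    val = 11
    log(base)
    if base == 29 < 20:
        base += 11 - data
        data = 13
    emit(36)
    data += record(base)
    base = base + 34
    base *= 21
    base.e
    val = val + base
    return data

val = val + base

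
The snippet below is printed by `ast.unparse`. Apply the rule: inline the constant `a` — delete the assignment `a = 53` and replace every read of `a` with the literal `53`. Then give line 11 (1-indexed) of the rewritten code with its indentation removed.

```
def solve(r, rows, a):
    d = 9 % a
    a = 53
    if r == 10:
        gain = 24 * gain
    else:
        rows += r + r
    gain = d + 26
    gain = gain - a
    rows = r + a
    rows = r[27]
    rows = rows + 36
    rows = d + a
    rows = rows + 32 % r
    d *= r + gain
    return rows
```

Transformed code:
def solve(r, rows, a):
    d = 9 % 53
    if r == 10:
        gain = 24 * gain
    else:
        rows += r + r
    gain = d + 26
    gain = gain - 53
    rows = r + 53
    rows = r[27]
    rows = rows + 36
    rows = d + 53
    rows = rows + 32 % r
    d *= r + gain
    return rows

rows = rows + 36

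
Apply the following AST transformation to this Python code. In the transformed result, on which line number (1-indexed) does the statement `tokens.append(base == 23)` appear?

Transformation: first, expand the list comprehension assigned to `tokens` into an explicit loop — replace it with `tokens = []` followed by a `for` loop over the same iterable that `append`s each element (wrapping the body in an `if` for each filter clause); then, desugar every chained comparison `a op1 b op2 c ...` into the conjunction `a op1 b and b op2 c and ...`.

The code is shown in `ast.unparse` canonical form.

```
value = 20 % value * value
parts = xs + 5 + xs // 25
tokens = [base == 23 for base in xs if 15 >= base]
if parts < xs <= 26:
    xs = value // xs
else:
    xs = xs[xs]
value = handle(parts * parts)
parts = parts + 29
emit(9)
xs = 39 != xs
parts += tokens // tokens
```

Transformed code:
value = 20 % value * value
parts = xs + 5 + xs // 25
tokens = []
for base in xs:
    if 15 >= base:
        tokens.append(base == 23)
if parts < xs and xs <= 26:
    xs = value // xs
else:
    xs = xs[xs]
value = handle(parts * parts)
parts = parts + 29
emit(9)
xs = 39 != xs
parts += tokens // tokens

6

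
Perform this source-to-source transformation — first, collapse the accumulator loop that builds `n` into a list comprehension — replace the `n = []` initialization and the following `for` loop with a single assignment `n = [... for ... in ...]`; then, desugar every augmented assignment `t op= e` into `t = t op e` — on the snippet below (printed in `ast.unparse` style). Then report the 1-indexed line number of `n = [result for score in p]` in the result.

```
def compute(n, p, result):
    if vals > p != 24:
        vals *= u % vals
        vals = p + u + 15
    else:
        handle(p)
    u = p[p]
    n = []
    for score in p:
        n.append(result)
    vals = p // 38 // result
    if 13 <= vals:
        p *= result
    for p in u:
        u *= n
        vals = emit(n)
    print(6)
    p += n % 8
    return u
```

8

Transformed code:
def compute(n, p, result):
    if vals > p != 24:
        vals = vals * (u % vals)
        vals = p + u + 15
    else:
        handle(p)
    u = p[p]
    n = [result for score in p]
    vals = p // 38 // result
    if 13 <= vals:
        p = p * result
    for p in u:
        u = u * n
        vals = emit(n)
    print(6)
    p = p + n % 8
    return u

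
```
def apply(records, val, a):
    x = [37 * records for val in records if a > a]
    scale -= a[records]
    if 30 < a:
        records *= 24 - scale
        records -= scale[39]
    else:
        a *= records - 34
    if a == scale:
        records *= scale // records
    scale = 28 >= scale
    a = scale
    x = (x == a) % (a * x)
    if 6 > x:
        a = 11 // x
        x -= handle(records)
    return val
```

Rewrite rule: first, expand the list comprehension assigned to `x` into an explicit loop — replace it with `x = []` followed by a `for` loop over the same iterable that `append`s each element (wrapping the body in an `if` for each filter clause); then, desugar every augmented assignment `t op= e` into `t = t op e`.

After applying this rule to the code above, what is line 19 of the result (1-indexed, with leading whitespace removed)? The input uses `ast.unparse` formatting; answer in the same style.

Transformed code:
def apply(records, val, a):
    x = []
    for val in records:
        if a > a:
            x.append(37 * records)
    scale = scale - a[records]
    if 30 < a:
        records = records * (24 - scale)
        records = records - scale[39]
    else:
        a = a * (records - 34)
    if a == scale:
        records = records * (scale // records)
    scale = 28 >= scale
    a = scale
    x = (x == a) % (a * x)
    if 6 > x:
        a = 11 // x
        x = x - handle(records)
    return val

x = x - handle(records)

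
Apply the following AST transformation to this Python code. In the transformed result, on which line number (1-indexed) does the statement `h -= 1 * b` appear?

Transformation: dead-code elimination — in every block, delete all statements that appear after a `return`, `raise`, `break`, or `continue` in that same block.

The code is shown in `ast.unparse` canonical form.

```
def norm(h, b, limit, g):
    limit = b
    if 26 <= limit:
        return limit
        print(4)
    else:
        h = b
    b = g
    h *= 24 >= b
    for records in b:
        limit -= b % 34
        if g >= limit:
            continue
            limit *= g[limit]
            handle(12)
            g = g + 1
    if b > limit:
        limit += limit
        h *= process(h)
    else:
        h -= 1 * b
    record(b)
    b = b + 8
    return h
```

17

Transformed code:
def norm(h, b, limit, g):
    limit = b
    if 26 <= limit:
        return limit
    else:
        h = b
    b = g
    h *= 24 >= b
    for records in b:
        limit -= b % 34
        if g >= limit:
            continue
    if b > limit:
        limit += limit
        h *= process(h)
    else:
        h -= 1 * b
    record(b)
    b = b + 8
    return h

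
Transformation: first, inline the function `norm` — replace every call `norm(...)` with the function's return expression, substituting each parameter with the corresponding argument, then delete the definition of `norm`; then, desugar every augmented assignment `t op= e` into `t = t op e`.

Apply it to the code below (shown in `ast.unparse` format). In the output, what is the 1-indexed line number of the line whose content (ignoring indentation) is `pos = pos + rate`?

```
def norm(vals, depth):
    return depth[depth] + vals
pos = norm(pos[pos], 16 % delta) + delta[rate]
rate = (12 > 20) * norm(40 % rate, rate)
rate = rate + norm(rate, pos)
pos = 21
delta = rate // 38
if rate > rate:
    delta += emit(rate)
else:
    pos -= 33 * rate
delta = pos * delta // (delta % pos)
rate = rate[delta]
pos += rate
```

12

Transformed code:
pos = (16 % delta)[16 % delta] + pos[pos] + delta[rate]
rate = (12 > 20) * (rate[rate] + 40 % rate)
rate = rate + (pos[pos] + rate)
pos = 21
delta = rate // 38
if rate > rate:
    delta = delta + emit(rate)
else:
    pos = pos - 33 * rate
delta = pos * delta // (delta % pos)
rate = rate[delta]
pos = pos + rate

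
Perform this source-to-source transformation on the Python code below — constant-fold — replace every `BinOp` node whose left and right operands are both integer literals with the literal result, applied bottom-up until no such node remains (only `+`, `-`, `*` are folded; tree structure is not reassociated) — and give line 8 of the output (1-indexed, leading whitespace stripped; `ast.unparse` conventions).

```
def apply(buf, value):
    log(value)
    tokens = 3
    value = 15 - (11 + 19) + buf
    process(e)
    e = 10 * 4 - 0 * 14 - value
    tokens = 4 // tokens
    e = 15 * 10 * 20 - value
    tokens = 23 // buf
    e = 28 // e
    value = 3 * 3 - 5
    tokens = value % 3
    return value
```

e = 3000 - value

Transformed code:
def apply(buf, value):
    log(value)
    tokens = 3
    value = -15 + buf
    process(e)
    e = 40 - value
    tokens = 4 // tokens
    e = 3000 - value
    tokens = 23 // buf
    e = 28 // e
    value = 4
    tokens = value % 3
    return value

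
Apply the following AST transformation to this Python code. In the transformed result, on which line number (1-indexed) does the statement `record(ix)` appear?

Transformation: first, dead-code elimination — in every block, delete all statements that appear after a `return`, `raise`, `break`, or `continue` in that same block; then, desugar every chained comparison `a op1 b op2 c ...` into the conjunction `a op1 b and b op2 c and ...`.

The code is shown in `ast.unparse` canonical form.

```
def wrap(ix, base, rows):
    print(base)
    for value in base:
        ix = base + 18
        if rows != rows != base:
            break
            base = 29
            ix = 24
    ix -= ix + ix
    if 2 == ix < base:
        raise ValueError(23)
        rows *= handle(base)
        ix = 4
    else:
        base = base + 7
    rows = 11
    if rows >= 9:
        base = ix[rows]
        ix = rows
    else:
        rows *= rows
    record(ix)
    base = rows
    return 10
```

18

Transformed code:
def wrap(ix, base, rows):
    print(base)
    for value in base:
        ix = base + 18
        if rows != rows and rows != base:
            break
    ix -= ix + ix
    if 2 == ix and ix < base:
        raise ValueError(23)
    else:
        base = base + 7
    rows = 11
    if rows >= 9:
        base = ix[rows]
        ix = rows
    else:
        rows *= rows
    record(ix)
    base = rows
    return 10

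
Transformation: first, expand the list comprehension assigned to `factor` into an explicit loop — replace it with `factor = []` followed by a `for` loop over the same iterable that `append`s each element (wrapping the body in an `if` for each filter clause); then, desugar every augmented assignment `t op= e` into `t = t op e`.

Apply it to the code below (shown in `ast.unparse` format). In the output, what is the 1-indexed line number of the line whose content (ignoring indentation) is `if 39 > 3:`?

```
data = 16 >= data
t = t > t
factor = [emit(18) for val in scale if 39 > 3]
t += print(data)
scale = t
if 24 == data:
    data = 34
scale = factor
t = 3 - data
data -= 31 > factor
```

Transformed code:
data = 16 >= data
t = t > t
factor = []
for val in scale:
    if 39 > 3:
        factor.append(emit(18))
t = t + print(data)
scale = t
if 24 == data:
    data = 34
scale = factor
t = 3 - data
data = data - (31 > factor)

5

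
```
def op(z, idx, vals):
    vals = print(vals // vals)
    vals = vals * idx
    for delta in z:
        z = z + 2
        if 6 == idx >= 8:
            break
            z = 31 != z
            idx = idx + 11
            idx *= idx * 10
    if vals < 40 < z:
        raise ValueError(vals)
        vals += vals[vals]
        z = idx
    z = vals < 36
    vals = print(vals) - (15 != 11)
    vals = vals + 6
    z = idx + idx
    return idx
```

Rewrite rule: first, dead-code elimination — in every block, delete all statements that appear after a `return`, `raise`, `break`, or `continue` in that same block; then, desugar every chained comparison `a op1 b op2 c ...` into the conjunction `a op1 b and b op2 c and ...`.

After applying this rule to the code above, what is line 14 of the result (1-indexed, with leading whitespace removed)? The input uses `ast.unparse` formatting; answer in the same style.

Transformed code:
def op(z, idx, vals):
    vals = print(vals // vals)
    vals = vals * idx
    for delta in z:
        z = z + 2
        if 6 == idx and idx >= 8:
            break
    if vals < 40 and 40 < z:
        raise ValueError(vals)
    z = vals < 36
    vals = print(vals) - (15 != 11)
    vals = vals + 6
    z = idx + idx
    return idx

return idx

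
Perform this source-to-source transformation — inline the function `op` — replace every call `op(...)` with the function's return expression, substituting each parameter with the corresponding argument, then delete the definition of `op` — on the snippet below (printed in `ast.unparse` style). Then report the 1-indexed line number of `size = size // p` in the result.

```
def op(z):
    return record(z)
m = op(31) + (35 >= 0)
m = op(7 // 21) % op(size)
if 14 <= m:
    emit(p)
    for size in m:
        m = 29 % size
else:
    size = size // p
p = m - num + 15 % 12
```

8

Transformed code:
m = record(31) + (35 >= 0)
m = record(7 // 21) % record(size)
if 14 <= m:
    emit(p)
    for size in m:
        m = 29 % size
else:
    size = size // p
p = m - num + 15 % 12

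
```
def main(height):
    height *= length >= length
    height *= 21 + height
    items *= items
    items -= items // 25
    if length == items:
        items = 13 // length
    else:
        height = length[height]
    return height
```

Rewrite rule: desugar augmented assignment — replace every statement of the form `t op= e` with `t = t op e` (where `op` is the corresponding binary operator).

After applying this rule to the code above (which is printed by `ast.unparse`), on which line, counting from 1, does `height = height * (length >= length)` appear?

Transformed code:
def main(height):
    height = height * (length >= length)
    height = height * (21 + height)
    items = items * items
    items = items - items // 25
    if length == items:
        items = 13 // length
    else:
        height = length[height]
    return height

2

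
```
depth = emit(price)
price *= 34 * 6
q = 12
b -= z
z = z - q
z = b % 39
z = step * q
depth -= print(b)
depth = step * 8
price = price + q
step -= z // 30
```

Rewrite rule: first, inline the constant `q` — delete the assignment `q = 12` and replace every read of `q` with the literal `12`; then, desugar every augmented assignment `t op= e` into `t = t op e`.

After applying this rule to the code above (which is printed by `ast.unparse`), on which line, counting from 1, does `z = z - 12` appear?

4

Transformed code:
depth = emit(price)
price = price * (34 * 6)
b = b - z
z = z - 12
z = b % 39
z = step * 12
depth = depth - print(b)
depth = step * 8
price = price + 12
step = step - z // 30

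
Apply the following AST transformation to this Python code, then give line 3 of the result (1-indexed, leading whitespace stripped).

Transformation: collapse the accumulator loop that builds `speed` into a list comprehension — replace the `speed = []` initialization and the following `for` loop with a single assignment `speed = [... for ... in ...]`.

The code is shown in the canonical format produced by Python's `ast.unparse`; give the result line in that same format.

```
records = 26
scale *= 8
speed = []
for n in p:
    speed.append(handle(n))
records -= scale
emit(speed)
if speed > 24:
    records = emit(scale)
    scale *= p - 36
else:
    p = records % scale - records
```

Transformed code:
records = 26
scale *= 8
speed = [handle(n) for n in p]
records -= scale
emit(speed)
if speed > 24:
    records = emit(scale)
    scale *= p - 36
else:
    p = records % scale - records

speed = [handle(n) for n in p]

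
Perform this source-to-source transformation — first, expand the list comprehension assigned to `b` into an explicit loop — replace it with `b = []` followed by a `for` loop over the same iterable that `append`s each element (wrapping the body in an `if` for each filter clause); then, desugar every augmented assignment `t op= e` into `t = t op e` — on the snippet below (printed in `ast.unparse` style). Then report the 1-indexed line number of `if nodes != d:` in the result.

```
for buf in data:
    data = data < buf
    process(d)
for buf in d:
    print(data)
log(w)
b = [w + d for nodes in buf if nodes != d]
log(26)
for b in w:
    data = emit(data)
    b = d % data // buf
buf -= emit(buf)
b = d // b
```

9

Transformed code:
for buf in data:
    data = data < buf
    process(d)
for buf in d:
    print(data)
log(w)
b = []
for nodes in buf:
    if nodes != d:
        b.append(w + d)
log(26)
for b in w:
    data = emit(data)
    b = d % data // buf
buf = buf - emit(buf)
b = d // b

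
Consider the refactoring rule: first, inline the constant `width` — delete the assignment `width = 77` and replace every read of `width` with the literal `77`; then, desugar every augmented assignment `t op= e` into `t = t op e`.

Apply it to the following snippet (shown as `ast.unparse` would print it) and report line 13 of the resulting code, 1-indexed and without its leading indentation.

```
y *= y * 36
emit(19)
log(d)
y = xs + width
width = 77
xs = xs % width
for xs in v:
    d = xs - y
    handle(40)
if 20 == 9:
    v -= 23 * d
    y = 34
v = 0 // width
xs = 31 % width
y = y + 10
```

xs = 31 % 77

Transformed code:
y = y * (y * 36)
emit(19)
log(d)
y = xs + 77
xs = xs % 77
for xs in v:
    d = xs - y
    handle(40)
if 20 == 9:
    v = v - 23 * d
    y = 34
v = 0 // 77
xs = 31 % 77
y = y + 10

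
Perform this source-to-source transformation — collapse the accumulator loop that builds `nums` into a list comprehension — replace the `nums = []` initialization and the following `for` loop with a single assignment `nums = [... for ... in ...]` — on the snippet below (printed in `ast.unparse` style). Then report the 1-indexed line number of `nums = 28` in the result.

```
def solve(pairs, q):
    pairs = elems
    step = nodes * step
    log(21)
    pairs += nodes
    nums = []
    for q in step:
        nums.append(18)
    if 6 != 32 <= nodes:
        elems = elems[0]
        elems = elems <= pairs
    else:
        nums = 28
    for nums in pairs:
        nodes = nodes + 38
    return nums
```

Transformed code:
def solve(pairs, q):
    pairs = elems
    step = nodes * step
    log(21)
    pairs += nodes
    nums = [18 for q in step]
    if 6 != 32 <= nodes:
        elems = elems[0]
        elems = elems <= pairs
    else:
        nums = 28
    for nums in pairs:
        nodes = nodes + 38
    return nums

11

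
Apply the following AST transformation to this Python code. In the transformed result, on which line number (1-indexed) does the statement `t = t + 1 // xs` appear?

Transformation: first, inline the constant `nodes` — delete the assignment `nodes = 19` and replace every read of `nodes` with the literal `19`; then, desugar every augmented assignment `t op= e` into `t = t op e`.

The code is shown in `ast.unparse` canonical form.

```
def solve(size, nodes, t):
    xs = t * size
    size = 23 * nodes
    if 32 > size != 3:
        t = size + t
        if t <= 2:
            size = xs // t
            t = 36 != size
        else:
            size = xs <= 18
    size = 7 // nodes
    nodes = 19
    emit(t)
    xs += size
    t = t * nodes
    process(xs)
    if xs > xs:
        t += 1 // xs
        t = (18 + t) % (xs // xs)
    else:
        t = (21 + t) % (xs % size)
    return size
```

Transformed code:
def solve(size, nodes, t):
    xs = t * size
    size = 23 * 19
    if 32 > size != 3:
        t = size + t
        if t <= 2:
            size = xs // t
            t = 36 != size
        else:
            size = xs <= 18
    size = 7 // 19
    emit(t)
    xs = xs + size
    t = t * 19
    process(xs)
    if xs > xs:
        t = t + 1 // xs
        t = (18 + t) % (xs // xs)
    else:
        t = (21 + t) % (xs % size)
    return size

17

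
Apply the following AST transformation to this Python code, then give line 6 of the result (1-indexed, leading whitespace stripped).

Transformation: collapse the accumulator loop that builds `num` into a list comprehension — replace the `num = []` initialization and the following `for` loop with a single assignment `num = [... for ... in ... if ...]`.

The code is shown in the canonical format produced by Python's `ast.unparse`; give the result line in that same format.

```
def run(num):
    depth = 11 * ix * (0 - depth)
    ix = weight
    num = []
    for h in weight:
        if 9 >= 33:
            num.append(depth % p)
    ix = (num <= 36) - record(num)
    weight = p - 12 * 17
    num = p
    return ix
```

weight = p - 12 * 17

Transformed code:
def run(num):
    depth = 11 * ix * (0 - depth)
    ix = weight
    num = [depth % p for h in weight if 9 >= 33]
    ix = (num <= 36) - record(num)
    weight = p - 12 * 17
    num = p
    return ix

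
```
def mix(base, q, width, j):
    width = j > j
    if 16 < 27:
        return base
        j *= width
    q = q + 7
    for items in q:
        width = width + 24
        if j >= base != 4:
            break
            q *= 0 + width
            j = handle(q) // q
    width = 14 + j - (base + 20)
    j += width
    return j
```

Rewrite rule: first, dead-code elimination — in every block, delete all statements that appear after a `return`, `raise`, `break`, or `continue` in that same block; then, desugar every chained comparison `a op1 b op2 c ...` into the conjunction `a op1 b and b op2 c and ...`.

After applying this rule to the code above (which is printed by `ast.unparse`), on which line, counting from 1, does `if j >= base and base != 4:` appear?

Transformed code:
def mix(base, q, width, j):
    width = j > j
    if 16 < 27:
        return base
    q = q + 7
    for items in q:
        width = width + 24
        if j >= base and base != 4:
            break
    width = 14 + j - (base + 20)
    j += width
    return j

8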